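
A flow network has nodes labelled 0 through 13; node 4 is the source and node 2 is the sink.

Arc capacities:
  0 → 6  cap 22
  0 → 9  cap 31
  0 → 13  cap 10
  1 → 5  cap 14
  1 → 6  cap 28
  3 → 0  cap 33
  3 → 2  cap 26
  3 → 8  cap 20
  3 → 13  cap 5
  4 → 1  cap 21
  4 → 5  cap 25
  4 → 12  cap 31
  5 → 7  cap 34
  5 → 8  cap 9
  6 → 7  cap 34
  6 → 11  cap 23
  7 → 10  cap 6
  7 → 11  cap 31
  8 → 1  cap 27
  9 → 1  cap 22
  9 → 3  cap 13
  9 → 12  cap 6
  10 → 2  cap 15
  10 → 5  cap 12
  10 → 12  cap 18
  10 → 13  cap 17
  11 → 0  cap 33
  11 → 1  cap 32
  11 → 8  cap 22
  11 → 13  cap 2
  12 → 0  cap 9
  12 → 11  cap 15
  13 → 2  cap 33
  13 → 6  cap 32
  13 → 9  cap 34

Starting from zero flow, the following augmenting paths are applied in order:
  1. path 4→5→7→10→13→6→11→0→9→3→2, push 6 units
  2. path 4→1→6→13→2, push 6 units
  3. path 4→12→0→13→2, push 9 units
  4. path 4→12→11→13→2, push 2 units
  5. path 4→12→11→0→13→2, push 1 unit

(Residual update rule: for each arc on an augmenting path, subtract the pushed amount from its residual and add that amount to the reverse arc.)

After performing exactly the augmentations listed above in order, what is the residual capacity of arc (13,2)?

after path 1 (4→5→7→10→13→6→11→0→9→3→2, push 6): res(13,2)=33
after path 2 (4→1→6→13→2, push 6): res(13,2)=27
after path 3 (4→12→0→13→2, push 9): res(13,2)=18
after path 4 (4→12→11→13→2, push 2): res(13,2)=16
after path 5 (4→12→11→0→13→2, push 1): res(13,2)=15

Residual capacity of (13,2): 15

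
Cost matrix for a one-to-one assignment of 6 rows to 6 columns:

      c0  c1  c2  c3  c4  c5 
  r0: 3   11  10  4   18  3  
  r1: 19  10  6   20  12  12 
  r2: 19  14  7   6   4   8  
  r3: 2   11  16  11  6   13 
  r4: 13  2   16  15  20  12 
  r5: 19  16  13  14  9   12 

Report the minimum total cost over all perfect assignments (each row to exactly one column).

optimal assignment: row0→col5 (cost 3), row1→col2 (cost 6), row2→col3 (cost 6), row3→col0 (cost 2), row4→col1 (cost 2), row5→col4 (cost 9)
total = 3 + 6 + 6 + 2 + 2 + 9 = 28

Minimum assignment cost: 28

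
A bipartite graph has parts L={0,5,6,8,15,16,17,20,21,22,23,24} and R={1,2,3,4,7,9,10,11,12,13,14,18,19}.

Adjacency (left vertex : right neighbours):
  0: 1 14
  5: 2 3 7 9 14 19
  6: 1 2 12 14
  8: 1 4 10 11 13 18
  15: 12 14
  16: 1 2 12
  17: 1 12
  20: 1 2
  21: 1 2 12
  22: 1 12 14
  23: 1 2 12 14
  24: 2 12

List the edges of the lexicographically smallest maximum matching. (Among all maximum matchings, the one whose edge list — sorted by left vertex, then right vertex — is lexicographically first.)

|M| = 6 (so the lex-smallest maximum matching has 6 edges)
process left vertices in ascending order; for each, take the smallest-labelled available neighbour that still permits 6 edges overall, or leave it unmatched if none does
lex-smallest matching: {0-1, 5-3, 6-2, 8-4, 15-12, 22-14}

Lex-smallest maximum matching: {(0,1), (5,3), (6,2), (8,4), (15,12), (22,14)}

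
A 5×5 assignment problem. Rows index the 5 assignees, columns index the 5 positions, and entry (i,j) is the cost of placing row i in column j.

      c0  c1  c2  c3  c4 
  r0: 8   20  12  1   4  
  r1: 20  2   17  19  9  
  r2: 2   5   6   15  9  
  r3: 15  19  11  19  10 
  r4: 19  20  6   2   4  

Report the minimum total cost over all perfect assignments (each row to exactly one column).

Minimum assignment cost: 20

optimal assignment: row0→col3 (cost 1), row1→col1 (cost 2), row2→col0 (cost 2), row3→col2 (cost 11), row4→col4 (cost 4)
total = 1 + 2 + 2 + 11 + 4 = 20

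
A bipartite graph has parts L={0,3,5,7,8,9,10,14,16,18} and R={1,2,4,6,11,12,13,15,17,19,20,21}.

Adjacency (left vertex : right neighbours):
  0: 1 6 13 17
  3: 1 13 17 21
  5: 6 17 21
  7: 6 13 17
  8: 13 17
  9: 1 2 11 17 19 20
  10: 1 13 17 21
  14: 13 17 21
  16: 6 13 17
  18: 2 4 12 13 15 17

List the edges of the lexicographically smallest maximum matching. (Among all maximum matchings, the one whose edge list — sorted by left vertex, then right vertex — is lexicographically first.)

|M| = 7 (so the lex-smallest maximum matching has 7 edges)
process left vertices in ascending order; for each, take the smallest-labelled available neighbour that still permits 7 edges overall, or leave it unmatched if none does
lex-smallest matching: {0-1, 3-13, 5-6, 7-17, 9-2, 10-21, 18-4}

Lex-smallest maximum matching: {(0,1), (3,13), (5,6), (7,17), (9,2), (10,21), (18,4)}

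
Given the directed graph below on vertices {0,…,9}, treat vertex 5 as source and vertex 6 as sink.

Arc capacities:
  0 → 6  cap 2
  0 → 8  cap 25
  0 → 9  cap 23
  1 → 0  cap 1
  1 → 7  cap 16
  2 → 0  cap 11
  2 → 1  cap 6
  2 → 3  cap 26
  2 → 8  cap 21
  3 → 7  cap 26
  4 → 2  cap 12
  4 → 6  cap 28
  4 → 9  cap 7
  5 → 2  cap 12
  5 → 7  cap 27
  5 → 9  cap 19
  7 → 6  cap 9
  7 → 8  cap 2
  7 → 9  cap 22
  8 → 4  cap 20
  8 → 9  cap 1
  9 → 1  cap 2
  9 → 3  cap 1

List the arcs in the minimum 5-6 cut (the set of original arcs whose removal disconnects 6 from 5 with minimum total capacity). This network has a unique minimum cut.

Min-cut arcs: {(1,0), (5,2), (7,6), (7,8)} (total capacity 24)

augment #1: 5→7→6 push 9
augment #2: 5→2→0→6 push 2
augment #3: 5→2→8→4→6 push 10
augment #4: 5→7→8→4→6 push 2
augment #5: 5→9→1→0→8→4→6 push 1
max flow = 24; residual-reachable set from 5 gives S-side
cut edges (S→T): {(1,0), (5,2), (7,6), (7,8)} total cap 24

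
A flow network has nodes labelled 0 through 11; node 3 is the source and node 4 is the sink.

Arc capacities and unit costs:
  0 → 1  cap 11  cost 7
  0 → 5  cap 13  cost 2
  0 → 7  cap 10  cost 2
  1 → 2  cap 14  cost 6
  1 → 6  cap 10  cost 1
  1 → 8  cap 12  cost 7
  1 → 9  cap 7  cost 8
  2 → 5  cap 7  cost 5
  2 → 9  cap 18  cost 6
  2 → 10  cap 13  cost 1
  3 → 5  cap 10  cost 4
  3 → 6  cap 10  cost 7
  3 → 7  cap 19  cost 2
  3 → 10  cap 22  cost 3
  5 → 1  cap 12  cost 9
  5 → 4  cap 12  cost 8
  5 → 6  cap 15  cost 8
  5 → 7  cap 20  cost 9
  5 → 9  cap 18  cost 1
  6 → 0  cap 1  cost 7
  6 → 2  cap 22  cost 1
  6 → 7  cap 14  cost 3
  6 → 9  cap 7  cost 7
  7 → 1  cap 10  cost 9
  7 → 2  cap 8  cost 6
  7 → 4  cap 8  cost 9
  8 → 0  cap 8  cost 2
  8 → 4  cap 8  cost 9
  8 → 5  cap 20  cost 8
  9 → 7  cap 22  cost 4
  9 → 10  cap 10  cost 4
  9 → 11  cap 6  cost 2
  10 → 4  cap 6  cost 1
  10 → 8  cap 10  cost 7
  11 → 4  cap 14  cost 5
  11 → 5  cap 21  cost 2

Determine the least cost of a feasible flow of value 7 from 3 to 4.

Minimum cost for 7 units: 35

shortest-cost path #1: 3→10→4 push 6 @ unit cost 4 (adds 24)
shortest-cost path #2: 3→7→4 push 1 @ unit cost 11 (adds 11)
total cost = 35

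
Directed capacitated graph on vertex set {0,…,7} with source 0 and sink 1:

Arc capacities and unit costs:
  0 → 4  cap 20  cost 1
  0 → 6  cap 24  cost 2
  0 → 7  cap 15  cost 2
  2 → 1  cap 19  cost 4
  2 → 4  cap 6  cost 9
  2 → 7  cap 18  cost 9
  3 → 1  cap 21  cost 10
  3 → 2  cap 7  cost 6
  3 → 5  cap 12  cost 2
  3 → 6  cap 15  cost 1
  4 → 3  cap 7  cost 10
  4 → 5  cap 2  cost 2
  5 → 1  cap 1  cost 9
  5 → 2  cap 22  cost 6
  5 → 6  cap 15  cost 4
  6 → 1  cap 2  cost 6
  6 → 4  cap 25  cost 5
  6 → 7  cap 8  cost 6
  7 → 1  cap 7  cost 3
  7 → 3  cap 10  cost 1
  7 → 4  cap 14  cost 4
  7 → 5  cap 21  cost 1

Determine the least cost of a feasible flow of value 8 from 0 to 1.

Minimum cost for 8 units: 43

shortest-cost path #1: 0→7→1 push 7 @ unit cost 5 (adds 35)
shortest-cost path #2: 0→6→1 push 1 @ unit cost 8 (adds 8)
total cost = 43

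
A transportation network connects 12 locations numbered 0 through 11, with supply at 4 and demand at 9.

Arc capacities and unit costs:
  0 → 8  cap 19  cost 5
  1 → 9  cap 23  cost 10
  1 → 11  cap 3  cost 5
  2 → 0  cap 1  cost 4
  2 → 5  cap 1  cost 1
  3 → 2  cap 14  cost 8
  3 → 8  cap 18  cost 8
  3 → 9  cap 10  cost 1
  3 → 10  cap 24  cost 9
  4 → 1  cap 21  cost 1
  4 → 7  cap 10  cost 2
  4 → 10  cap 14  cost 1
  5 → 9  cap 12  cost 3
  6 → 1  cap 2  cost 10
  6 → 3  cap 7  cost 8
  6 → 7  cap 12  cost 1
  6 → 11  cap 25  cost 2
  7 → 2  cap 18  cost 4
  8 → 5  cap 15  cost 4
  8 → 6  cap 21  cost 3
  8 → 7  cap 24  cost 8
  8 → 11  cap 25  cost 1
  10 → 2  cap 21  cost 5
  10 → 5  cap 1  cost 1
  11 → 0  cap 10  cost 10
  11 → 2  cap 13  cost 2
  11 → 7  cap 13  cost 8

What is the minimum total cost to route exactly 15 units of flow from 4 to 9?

Minimum cost for 15 units: 158

shortest-cost path #1: 4→10→5→9 push 1 @ unit cost 5 (adds 5)
shortest-cost path #2: 4→7→2→5→9 push 1 @ unit cost 10 (adds 10)
shortest-cost path #3: 4→1→9 push 13 @ unit cost 11 (adds 143)
total cost = 158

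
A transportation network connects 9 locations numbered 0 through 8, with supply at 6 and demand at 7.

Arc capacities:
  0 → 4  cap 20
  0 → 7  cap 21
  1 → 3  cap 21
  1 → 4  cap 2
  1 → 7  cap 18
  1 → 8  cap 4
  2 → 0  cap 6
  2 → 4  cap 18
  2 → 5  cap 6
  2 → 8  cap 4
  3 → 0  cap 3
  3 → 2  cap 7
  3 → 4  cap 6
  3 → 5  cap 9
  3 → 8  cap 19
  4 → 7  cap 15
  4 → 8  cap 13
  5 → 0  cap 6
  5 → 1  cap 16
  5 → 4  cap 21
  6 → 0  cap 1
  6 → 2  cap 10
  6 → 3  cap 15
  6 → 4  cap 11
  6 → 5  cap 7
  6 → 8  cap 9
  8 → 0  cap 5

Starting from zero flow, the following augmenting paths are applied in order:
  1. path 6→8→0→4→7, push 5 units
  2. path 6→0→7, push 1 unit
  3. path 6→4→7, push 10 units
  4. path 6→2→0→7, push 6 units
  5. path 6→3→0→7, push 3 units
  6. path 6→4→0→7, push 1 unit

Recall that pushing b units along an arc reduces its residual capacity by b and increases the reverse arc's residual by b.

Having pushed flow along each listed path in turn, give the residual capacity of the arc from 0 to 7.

Residual capacity of (0,7): 10

after path 1 (6→8→0→4→7, push 5): res(0,7)=21
after path 2 (6→0→7, push 1): res(0,7)=20
after path 3 (6→4→7, push 10): res(0,7)=20
after path 4 (6→2→0→7, push 6): res(0,7)=14
after path 5 (6→3→0→7, push 3): res(0,7)=11
after path 6 (6→4→0→7, push 1): res(0,7)=10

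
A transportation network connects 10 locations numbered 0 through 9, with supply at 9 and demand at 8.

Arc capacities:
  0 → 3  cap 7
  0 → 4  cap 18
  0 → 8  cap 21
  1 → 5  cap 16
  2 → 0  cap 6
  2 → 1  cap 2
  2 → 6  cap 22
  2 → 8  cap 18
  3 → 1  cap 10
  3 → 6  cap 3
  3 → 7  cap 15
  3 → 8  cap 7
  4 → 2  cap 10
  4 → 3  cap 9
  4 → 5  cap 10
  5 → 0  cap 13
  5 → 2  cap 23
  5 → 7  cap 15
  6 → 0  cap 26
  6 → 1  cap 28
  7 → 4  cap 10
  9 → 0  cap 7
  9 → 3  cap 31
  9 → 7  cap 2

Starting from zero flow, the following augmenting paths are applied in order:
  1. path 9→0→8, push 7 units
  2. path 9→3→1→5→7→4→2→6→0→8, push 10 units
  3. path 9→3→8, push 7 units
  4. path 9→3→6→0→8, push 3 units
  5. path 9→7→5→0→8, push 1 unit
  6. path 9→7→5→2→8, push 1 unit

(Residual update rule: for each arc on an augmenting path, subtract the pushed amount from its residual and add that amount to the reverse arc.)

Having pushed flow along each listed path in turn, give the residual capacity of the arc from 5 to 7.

after path 1 (9→0→8, push 7): res(5,7)=15
after path 2 (9→3→1→5→7→4→2→6→0→8, push 10): res(5,7)=5
after path 3 (9→3→8, push 7): res(5,7)=5
after path 4 (9→3→6→0→8, push 3): res(5,7)=5
after path 5 (9→7→5→0→8, push 1): res(5,7)=6
after path 6 (9→7→5→2→8, push 1): res(5,7)=7

Residual capacity of (5,7): 7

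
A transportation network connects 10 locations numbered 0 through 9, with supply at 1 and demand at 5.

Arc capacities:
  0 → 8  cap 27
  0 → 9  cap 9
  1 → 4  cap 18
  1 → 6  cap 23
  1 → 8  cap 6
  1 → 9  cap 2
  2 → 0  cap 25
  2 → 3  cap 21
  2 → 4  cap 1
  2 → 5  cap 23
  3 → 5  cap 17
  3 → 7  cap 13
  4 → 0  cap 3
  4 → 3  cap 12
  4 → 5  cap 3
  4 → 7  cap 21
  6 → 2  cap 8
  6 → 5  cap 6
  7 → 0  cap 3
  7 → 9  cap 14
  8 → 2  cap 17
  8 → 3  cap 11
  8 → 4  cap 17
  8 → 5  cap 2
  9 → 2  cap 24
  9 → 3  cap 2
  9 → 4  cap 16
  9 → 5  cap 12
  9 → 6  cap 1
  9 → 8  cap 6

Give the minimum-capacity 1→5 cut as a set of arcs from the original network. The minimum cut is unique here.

Min-cut arcs: {(1,4), (1,8), (1,9), (6,2), (6,5)} (total capacity 40)

augment #1: 1→4→5 push 3
augment #2: 1→6→5 push 6
augment #3: 1→8→5 push 2
augment #4: 1→9→5 push 2
augment #5: 1→4→3→5 push 12
augment #6: 1→6→2→5 push 8
augment #7: 1→8→2→5 push 4
augment #8: 1→4→0→9→5 push 3
max flow = 40; residual-reachable set from 1 gives S-side
cut edges (S→T): {(1,4), (1,8), (1,9), (6,2), (6,5)} total cap 40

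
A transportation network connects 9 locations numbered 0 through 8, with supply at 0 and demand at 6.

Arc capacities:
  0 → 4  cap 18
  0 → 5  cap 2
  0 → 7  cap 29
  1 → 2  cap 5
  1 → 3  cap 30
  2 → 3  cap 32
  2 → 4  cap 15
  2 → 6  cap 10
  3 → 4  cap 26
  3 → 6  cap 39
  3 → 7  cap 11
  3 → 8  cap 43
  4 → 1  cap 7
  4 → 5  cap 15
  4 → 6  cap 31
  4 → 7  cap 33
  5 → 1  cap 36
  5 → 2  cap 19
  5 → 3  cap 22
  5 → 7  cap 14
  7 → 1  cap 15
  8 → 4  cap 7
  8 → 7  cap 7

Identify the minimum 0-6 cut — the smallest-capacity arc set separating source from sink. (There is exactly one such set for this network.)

Min-cut arcs: {(0,4), (0,5), (7,1)} (total capacity 35)

augment #1: 0→4→6 push 18
augment #2: 0→5→2→6 push 2
augment #3: 0→7→1→2→6 push 5
augment #4: 0→7→1→3→6 push 10
max flow = 35; residual-reachable set from 0 gives S-side
cut edges (S→T): {(0,4), (0,5), (7,1)} total cap 35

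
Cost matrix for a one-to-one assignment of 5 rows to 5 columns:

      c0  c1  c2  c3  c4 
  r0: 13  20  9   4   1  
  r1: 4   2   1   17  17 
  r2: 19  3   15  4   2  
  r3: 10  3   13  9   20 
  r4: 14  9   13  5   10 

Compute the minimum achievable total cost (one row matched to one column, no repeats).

optimal assignment: row0→col4 (cost 1), row1→col2 (cost 1), row2→col1 (cost 3), row3→col0 (cost 10), row4→col3 (cost 5)
total = 1 + 1 + 3 + 10 + 5 = 20

Minimum assignment cost: 20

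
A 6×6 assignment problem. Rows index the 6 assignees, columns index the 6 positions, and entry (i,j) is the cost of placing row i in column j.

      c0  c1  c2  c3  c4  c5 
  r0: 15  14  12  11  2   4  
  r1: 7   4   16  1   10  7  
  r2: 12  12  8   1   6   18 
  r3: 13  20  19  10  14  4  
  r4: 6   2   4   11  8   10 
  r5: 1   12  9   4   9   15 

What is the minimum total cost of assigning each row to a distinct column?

optimal assignment: row0→col4 (cost 2), row1→col1 (cost 4), row2→col3 (cost 1), row3→col5 (cost 4), row4→col2 (cost 4), row5→col0 (cost 1)
total = 2 + 4 + 1 + 4 + 4 + 1 = 16

Minimum assignment cost: 16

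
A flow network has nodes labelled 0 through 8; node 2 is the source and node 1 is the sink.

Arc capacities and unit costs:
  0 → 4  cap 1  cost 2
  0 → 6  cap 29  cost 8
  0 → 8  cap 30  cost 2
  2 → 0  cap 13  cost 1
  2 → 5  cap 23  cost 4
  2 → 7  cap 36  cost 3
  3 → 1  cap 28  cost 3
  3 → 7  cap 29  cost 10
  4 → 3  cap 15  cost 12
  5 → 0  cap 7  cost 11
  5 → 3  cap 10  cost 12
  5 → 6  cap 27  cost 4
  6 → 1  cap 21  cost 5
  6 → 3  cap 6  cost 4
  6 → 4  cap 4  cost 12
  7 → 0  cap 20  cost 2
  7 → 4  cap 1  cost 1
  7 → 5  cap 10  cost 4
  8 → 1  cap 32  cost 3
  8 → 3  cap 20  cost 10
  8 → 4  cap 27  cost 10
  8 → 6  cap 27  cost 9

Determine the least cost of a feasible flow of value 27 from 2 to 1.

Minimum cost for 27 units: 218

shortest-cost path #1: 2→0→8→1 push 13 @ unit cost 6 (adds 78)
shortest-cost path #2: 2→7→0→8→1 push 14 @ unit cost 10 (adds 140)
total cost = 218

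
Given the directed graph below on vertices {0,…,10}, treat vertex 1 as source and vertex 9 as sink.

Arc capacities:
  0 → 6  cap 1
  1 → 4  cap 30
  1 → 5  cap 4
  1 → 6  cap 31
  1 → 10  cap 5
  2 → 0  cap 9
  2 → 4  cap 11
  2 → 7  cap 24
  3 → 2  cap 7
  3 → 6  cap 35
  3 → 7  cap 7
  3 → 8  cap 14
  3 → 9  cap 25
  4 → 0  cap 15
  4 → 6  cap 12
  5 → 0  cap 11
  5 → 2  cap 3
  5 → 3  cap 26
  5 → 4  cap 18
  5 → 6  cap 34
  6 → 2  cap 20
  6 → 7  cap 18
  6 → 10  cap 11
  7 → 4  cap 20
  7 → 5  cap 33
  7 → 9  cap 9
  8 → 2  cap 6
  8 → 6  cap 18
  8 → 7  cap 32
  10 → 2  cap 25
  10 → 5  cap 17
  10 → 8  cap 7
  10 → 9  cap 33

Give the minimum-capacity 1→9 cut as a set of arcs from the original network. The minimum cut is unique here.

Min-cut arcs: {(1,10), (3,9), (6,10), (7,9)} (total capacity 50)

augment #1: 1→10→9 push 5
augment #2: 1→5→3→9 push 4
augment #3: 1→6→7→9 push 9
augment #4: 1→6→10→9 push 11
augment #5: 1→6→7→5→3→9 push 9
augment #6: 1→6→2→7→5→3→9 push 2
augment #7: 1→4→6→2→7→5→3→9 push 10
max flow = 50; residual-reachable set from 1 gives S-side
cut edges (S→T): {(1,10), (3,9), (6,10), (7,9)} total cap 50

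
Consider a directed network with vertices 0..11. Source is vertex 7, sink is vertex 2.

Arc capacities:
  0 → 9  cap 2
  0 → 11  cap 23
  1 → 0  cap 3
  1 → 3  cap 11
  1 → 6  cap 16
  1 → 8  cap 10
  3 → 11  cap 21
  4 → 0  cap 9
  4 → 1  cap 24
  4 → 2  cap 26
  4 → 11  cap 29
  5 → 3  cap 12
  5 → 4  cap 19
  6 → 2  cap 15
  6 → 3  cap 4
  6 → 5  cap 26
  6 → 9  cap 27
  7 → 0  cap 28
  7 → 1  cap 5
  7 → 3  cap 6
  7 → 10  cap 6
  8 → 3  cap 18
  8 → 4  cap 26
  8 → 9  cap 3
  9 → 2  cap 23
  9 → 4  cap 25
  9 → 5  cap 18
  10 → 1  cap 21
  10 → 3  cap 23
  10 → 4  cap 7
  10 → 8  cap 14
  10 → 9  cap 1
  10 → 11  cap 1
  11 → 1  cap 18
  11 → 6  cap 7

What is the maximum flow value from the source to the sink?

Maximum flow value: 38

augment #1: 7→0→9→2 bottleneck 2, total now 2
augment #2: 7→1→6→2 bottleneck 5, total now 7
augment #3: 7→10→4→2 bottleneck 6, total now 13
augment #4: 7→0→11→6→2 bottleneck 7, total now 20
augment #5: 7→0→11→1→6→2 bottleneck 3, total now 23
augment #6: 7→0→11→1→6→9→2 bottleneck 8, total now 31
augment #7: 7→0→11→1→8→4→2 bottleneck 5, total now 36
augment #8: 7→3→11→1→8→4→2 bottleneck 2, total now 38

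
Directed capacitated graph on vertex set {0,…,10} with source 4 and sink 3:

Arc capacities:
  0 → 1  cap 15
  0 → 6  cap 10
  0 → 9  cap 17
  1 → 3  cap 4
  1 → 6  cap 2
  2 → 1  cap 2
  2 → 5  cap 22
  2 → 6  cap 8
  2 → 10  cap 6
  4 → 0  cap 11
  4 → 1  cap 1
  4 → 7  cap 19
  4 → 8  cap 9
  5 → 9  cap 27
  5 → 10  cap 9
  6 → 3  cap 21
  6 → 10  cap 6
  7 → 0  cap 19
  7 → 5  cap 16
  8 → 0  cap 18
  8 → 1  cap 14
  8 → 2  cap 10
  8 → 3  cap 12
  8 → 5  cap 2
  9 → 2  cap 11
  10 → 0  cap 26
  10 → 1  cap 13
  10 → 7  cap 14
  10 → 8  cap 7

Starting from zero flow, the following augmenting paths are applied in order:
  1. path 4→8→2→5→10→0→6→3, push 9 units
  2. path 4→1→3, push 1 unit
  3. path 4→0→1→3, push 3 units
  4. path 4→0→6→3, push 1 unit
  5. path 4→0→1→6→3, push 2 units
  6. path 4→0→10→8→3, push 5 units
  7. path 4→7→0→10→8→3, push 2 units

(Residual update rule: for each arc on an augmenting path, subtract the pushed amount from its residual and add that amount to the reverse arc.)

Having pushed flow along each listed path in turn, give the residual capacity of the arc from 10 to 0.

after path 1 (4→8→2→5→10→0→6→3, push 9): res(10,0)=17
after path 2 (4→1→3, push 1): res(10,0)=17
after path 3 (4→0→1→3, push 3): res(10,0)=17
after path 4 (4→0→6→3, push 1): res(10,0)=17
after path 5 (4→0→1→6→3, push 2): res(10,0)=17
after path 6 (4→0→10→8→3, push 5): res(10,0)=22
after path 7 (4→7→0→10→8→3, push 2): res(10,0)=24

Residual capacity of (10,0): 24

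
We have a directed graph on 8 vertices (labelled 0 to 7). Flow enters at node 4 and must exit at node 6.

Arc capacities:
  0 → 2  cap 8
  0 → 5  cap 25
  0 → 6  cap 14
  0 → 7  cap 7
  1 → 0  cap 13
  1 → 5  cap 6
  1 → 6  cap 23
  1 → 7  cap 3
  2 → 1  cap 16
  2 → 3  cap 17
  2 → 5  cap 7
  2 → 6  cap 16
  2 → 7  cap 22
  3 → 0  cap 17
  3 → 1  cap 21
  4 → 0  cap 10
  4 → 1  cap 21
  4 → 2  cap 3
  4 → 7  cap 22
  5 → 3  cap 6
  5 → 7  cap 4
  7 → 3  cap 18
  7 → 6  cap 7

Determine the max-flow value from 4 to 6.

Maximum flow value: 55

augment #1: 4→0→6 bottleneck 10, total now 10
augment #2: 4→1→6 bottleneck 21, total now 31
augment #3: 4→2→6 bottleneck 3, total now 34
augment #4: 4→7→6 bottleneck 7, total now 41
augment #5: 4→7→3→0→6 bottleneck 4, total now 45
augment #6: 4→7→3→1→6 bottleneck 2, total now 47
augment #7: 4→7→3→0→2→6 bottleneck 8, total now 55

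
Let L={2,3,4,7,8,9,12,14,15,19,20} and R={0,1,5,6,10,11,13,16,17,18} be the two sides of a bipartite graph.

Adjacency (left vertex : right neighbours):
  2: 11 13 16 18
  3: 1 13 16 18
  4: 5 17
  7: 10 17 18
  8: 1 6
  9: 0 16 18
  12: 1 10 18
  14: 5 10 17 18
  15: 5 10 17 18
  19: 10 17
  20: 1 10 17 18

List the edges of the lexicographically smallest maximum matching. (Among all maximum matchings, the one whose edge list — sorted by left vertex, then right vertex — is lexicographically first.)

|M| = 9 (so the lex-smallest maximum matching has 9 edges)
process left vertices in ascending order; for each, take the smallest-labelled available neighbour that still permits 9 edges overall, or leave it unmatched if none does
lex-smallest matching: {2-11, 3-13, 4-5, 7-10, 8-6, 9-0, 12-1, 14-17, 15-18}

Lex-smallest maximum matching: {(2,11), (3,13), (4,5), (7,10), (8,6), (9,0), (12,1), (14,17), (15,18)}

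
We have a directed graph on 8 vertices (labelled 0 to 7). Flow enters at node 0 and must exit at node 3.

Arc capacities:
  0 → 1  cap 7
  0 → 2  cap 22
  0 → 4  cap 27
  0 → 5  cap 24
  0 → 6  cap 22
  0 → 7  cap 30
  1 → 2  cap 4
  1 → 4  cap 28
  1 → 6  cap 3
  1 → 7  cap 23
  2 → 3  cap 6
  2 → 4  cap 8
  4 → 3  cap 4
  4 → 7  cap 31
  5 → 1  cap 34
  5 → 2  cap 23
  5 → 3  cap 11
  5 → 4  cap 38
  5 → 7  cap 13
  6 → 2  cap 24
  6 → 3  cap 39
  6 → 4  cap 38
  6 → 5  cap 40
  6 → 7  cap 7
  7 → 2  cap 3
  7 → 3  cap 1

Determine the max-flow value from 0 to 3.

augment #1: 0→2→3 bottleneck 6, total now 6
augment #2: 0→4→3 bottleneck 4, total now 10
augment #3: 0→5→3 bottleneck 11, total now 21
augment #4: 0→6→3 bottleneck 22, total now 43
augment #5: 0→7→3 bottleneck 1, total now 44
augment #6: 0→1→6→3 bottleneck 3, total now 47

Maximum flow value: 47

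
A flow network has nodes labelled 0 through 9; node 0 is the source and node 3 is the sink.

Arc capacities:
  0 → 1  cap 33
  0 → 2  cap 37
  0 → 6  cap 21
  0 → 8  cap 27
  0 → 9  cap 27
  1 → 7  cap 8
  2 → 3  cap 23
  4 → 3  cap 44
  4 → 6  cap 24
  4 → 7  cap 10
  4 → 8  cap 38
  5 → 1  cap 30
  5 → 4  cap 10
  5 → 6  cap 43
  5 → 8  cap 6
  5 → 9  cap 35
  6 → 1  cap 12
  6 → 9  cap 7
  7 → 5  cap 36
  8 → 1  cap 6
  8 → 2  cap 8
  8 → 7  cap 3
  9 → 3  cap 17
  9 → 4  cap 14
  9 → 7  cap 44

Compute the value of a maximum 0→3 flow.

augment #1: 0→2→3 bottleneck 23, total now 23
augment #2: 0→9→3 bottleneck 17, total now 40
augment #3: 0→9→4→3 bottleneck 10, total now 50
augment #4: 0→6→9→4→3 bottleneck 4, total now 54
augment #5: 0→1→7→5→4→3 bottleneck 8, total now 62
augment #6: 0→8→7→5→4→3 bottleneck 2, total now 64

Maximum flow value: 64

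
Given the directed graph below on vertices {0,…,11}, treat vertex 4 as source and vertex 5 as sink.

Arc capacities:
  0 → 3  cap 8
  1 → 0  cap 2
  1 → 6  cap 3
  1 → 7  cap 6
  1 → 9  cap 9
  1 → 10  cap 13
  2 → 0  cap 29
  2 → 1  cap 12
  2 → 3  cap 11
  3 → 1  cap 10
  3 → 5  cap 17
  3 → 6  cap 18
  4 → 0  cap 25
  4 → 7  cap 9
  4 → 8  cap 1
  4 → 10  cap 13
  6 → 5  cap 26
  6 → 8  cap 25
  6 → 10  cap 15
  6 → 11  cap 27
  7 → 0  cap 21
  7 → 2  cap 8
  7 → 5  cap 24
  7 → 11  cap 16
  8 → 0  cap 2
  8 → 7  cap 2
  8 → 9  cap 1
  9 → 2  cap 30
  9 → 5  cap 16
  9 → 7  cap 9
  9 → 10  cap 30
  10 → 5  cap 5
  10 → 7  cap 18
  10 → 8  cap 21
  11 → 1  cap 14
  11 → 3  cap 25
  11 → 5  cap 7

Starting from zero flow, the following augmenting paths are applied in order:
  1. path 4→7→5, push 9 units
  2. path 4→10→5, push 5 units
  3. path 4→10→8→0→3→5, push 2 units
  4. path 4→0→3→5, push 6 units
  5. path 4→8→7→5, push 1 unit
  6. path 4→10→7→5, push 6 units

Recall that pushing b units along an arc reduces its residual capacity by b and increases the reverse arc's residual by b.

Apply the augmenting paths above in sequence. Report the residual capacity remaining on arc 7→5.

after path 1 (4→7→5, push 9): res(7,5)=15
after path 2 (4→10→5, push 5): res(7,5)=15
after path 3 (4→10→8→0→3→5, push 2): res(7,5)=15
after path 4 (4→0→3→5, push 6): res(7,5)=15
after path 5 (4→8→7→5, push 1): res(7,5)=14
after path 6 (4→10→7→5, push 6): res(7,5)=8

Residual capacity of (7,5): 8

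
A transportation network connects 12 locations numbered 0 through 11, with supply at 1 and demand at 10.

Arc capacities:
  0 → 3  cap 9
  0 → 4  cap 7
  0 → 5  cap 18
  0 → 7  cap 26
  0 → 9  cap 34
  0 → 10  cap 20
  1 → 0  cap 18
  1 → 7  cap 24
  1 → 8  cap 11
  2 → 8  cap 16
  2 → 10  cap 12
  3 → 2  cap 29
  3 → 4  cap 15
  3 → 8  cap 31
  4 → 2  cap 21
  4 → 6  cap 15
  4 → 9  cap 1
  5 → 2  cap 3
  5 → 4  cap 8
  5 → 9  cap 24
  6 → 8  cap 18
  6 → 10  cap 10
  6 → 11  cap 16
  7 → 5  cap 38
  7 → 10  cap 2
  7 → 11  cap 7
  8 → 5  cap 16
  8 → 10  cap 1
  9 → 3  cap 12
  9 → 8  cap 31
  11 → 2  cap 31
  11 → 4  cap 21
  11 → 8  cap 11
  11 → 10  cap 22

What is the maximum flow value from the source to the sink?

Maximum flow value: 51

augment #1: 1→0→10 bottleneck 18, total now 18
augment #2: 1→7→10 bottleneck 2, total now 20
augment #3: 1→8→10 bottleneck 1, total now 21
augment #4: 1→7→11→10 bottleneck 7, total now 28
augment #5: 1→7→5→2→10 bottleneck 3, total now 31
augment #6: 1→7→5→4→2→10 bottleneck 8, total now 39
augment #7: 1→7→5→9→3→2→10 bottleneck 1, total now 40
augment #8: 1→7→5→9→3→4→6→10 bottleneck 3, total now 43
augment #9: 1→8→5→9→3→4→6→10 bottleneck 7, total now 50
augment #10: 1→8→5→9→3→4→6→11→10 bottleneck 1, total now 51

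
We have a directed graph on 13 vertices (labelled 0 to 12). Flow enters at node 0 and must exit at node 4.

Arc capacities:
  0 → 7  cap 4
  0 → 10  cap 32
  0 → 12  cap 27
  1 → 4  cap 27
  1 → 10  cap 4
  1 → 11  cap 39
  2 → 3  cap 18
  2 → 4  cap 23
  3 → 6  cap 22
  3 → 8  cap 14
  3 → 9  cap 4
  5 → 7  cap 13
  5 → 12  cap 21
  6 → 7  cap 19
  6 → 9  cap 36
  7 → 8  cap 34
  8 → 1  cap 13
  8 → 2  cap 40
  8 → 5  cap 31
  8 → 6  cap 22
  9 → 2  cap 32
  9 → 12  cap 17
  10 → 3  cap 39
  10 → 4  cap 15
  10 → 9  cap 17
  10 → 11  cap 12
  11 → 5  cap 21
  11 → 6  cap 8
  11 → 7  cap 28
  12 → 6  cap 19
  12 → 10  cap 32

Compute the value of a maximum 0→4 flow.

Maximum flow value: 51

augment #1: 0→10→4 bottleneck 15, total now 15
augment #2: 0→7→8→1→4 bottleneck 4, total now 19
augment #3: 0→10→9→2→4 bottleneck 17, total now 36
augment #4: 0→12→6→9→2→4 bottleneck 6, total now 42
augment #5: 0→12→6→7→8→1→4 bottleneck 9, total now 51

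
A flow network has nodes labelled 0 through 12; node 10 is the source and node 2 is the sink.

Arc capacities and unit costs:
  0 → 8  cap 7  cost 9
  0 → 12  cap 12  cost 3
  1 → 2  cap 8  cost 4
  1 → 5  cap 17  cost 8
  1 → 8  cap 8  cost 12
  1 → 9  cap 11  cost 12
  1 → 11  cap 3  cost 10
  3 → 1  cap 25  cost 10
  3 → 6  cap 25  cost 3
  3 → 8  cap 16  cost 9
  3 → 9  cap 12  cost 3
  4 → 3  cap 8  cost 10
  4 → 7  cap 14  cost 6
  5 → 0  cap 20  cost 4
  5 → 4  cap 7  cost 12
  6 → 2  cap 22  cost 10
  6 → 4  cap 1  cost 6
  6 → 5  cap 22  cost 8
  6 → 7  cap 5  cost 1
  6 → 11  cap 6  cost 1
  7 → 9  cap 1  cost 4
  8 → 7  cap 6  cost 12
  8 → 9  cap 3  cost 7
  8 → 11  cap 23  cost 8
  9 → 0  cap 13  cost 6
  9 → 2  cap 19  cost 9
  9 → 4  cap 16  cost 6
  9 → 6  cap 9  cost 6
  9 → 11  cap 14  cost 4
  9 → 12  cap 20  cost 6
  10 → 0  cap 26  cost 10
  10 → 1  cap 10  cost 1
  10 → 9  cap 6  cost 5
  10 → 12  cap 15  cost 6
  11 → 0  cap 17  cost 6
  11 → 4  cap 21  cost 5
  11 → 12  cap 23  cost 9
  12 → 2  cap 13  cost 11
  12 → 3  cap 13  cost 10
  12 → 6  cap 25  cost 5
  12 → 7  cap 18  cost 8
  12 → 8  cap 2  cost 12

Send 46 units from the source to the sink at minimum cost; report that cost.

shortest-cost path #1: 10→1→2 push 8 @ unit cost 5 (adds 40)
shortest-cost path #2: 10→9→2 push 6 @ unit cost 14 (adds 84)
shortest-cost path #3: 10→12→2 push 13 @ unit cost 17 (adds 221)
shortest-cost path #4: 10→12→6→2 push 2 @ unit cost 21 (adds 42)
shortest-cost path #5: 10→1→9→2 push 2 @ unit cost 22 (adds 44)
shortest-cost path #6: 10→0→12→6→2 push 12 @ unit cost 28 (adds 336)
shortest-cost path #7: 10→0→8→9→2 push 3 @ unit cost 35 (adds 105)
total cost = 872

Minimum cost for 46 units: 872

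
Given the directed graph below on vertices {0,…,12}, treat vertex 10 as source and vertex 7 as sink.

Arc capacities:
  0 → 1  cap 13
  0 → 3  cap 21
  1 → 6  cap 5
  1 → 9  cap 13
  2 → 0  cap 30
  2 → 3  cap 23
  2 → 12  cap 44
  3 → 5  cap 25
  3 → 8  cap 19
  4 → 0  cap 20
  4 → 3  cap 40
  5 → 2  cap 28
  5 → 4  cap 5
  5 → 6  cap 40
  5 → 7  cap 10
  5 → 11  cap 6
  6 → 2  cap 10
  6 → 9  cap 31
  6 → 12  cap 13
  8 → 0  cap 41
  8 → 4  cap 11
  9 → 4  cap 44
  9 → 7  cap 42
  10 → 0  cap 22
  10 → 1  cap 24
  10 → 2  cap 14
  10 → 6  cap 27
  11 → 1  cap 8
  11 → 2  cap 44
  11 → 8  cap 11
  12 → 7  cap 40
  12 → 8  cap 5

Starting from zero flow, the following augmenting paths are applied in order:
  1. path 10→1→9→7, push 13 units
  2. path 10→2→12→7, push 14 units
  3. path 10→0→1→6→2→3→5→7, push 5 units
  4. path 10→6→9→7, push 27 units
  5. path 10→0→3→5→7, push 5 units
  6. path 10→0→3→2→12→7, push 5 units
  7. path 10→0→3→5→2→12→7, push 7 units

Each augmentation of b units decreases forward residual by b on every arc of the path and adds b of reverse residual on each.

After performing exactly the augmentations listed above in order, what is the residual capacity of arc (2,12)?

after path 1 (10→1→9→7, push 13): res(2,12)=44
after path 2 (10→2→12→7, push 14): res(2,12)=30
after path 3 (10→0→1→6→2→3→5→7, push 5): res(2,12)=30
after path 4 (10→6→9→7, push 27): res(2,12)=30
after path 5 (10→0→3→5→7, push 5): res(2,12)=30
after path 6 (10→0→3→2→12→7, push 5): res(2,12)=25
after path 7 (10→0→3→5→2→12→7, push 7): res(2,12)=18

Residual capacity of (2,12): 18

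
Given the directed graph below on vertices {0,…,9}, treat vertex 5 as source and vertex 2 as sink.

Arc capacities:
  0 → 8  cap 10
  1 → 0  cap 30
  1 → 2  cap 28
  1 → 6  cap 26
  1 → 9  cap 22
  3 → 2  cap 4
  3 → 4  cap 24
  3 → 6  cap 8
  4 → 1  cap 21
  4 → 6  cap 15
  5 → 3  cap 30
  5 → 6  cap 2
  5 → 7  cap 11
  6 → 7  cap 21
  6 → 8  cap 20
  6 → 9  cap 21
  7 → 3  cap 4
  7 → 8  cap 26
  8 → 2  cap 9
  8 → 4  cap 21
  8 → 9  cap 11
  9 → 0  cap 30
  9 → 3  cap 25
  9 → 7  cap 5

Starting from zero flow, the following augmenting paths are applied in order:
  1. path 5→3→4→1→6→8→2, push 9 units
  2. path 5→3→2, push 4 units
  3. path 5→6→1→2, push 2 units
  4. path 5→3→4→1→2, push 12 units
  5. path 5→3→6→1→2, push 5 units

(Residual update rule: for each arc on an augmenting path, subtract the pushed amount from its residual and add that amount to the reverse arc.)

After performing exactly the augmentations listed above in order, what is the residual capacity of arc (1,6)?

after path 1 (5→3→4→1→6→8→2, push 9): res(1,6)=17
after path 2 (5→3→2, push 4): res(1,6)=17
after path 3 (5→6→1→2, push 2): res(1,6)=19
after path 4 (5→3→4→1→2, push 12): res(1,6)=19
after path 5 (5→3→6→1→2, push 5): res(1,6)=24

Residual capacity of (1,6): 24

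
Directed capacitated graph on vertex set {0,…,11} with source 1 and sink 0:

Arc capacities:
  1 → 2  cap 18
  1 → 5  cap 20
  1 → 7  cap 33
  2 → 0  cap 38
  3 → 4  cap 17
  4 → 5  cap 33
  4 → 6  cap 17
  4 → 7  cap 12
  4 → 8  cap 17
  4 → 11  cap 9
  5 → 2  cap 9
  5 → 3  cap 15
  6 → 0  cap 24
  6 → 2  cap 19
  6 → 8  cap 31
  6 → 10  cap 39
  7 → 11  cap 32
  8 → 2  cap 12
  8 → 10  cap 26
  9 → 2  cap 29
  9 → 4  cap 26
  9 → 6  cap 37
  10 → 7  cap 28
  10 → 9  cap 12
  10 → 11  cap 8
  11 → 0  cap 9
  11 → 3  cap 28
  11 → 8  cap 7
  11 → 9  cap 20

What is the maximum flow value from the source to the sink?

Maximum flow value: 70

augment #1: 1→2→0 bottleneck 18, total now 18
augment #2: 1→5→2→0 bottleneck 9, total now 27
augment #3: 1→7→11→0 bottleneck 9, total now 36
augment #4: 1→5→3→4→6→0 bottleneck 11, total now 47
augment #5: 1→7→11→8→2→0 bottleneck 7, total now 54
augment #6: 1→7→11→9→2→0 bottleneck 4, total now 58
augment #7: 1→7→11→9→6→0 bottleneck 12, total now 70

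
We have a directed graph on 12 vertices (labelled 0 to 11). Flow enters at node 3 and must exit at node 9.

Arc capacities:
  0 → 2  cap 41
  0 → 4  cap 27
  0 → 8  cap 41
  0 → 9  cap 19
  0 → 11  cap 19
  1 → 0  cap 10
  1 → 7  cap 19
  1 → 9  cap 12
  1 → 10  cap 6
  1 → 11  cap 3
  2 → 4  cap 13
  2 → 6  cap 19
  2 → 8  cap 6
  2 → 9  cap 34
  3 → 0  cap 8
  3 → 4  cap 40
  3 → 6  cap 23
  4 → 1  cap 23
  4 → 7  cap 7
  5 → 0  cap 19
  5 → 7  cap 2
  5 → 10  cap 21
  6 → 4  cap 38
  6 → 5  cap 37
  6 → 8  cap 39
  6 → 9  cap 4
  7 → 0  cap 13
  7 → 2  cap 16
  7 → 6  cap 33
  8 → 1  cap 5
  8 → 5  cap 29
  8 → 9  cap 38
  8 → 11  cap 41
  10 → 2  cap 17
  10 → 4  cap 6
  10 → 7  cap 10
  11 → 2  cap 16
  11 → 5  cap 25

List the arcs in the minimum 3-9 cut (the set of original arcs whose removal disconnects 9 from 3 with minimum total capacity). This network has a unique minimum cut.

augment #1: 3→0→9 push 8
augment #2: 3→6→9 push 4
augment #3: 3→4→1→9 push 12
augment #4: 3→6→8→9 push 19
augment #5: 3→4→1→0→9 push 10
augment #6: 3→4→7→0→9 push 1
augment #7: 3→4→7→2→9 push 6
augment #8: 3→4→1→7→2→9 push 1
max flow = 61; residual-reachable set from 3 gives S-side
cut edges (S→T): {(3,0), (3,6), (4,1), (4,7)} total cap 61

Min-cut arcs: {(3,0), (3,6), (4,1), (4,7)} (total capacity 61)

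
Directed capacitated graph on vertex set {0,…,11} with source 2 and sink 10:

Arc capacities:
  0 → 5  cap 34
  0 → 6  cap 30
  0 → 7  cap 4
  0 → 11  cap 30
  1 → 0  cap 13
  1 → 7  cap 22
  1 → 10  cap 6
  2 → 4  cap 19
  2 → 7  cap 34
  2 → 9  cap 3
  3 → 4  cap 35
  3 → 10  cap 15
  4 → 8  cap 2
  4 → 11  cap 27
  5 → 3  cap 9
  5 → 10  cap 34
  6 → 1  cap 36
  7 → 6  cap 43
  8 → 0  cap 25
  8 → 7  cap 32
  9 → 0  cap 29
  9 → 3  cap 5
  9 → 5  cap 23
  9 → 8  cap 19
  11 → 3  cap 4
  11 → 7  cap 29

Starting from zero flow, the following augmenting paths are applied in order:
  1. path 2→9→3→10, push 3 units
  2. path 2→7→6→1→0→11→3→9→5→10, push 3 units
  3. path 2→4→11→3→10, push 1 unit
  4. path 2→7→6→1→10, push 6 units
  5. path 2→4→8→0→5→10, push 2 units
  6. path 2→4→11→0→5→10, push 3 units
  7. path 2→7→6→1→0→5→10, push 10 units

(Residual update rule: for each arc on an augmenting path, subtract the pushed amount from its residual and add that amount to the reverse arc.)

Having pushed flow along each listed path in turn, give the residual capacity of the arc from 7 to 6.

after path 1 (2→9→3→10, push 3): res(7,6)=43
after path 2 (2→7→6→1→0→11→3→9→5→10, push 3): res(7,6)=40
after path 3 (2→4→11→3→10, push 1): res(7,6)=40
after path 4 (2→7→6→1→10, push 6): res(7,6)=34
after path 5 (2→4→8→0→5→10, push 2): res(7,6)=34
after path 6 (2→4→11→0→5→10, push 3): res(7,6)=34
after path 7 (2→7→6→1→0→5→10, push 10): res(7,6)=24

Residual capacity of (7,6): 24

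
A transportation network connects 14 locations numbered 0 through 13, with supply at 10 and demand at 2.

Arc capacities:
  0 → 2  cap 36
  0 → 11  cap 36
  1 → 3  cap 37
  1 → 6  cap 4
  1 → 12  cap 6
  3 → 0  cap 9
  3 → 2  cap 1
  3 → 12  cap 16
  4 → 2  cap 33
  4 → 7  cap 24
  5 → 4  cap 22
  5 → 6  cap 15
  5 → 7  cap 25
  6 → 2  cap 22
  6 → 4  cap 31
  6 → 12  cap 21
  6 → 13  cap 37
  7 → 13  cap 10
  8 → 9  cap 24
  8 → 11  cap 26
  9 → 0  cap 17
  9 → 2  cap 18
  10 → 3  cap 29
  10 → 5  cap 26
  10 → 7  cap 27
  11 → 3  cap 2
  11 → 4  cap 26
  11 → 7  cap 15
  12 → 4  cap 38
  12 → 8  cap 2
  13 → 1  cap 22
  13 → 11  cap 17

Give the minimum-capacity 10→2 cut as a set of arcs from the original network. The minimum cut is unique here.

augment #1: 10→3→2 push 1
augment #2: 10→3→0→2 push 9
augment #3: 10→5→4→2 push 22
augment #4: 10→5→6→2 push 4
augment #5: 10→3→12→4→2 push 11
augment #6: 10→3→12→8→9→2 push 2
augment #7: 10→7→13→1→6→2 push 4
augment #8: 10→3→12→4→5→6→2 push 3
augment #9: 10→7→13→11→4→5→6→2 push 6
max flow = 62; residual-reachable set from 10 gives S-side
cut edges (S→T): {(3,0), (3,2), (3,12), (7,13), (10,5)} total cap 62

Min-cut arcs: {(3,0), (3,2), (3,12), (7,13), (10,5)} (total capacity 62)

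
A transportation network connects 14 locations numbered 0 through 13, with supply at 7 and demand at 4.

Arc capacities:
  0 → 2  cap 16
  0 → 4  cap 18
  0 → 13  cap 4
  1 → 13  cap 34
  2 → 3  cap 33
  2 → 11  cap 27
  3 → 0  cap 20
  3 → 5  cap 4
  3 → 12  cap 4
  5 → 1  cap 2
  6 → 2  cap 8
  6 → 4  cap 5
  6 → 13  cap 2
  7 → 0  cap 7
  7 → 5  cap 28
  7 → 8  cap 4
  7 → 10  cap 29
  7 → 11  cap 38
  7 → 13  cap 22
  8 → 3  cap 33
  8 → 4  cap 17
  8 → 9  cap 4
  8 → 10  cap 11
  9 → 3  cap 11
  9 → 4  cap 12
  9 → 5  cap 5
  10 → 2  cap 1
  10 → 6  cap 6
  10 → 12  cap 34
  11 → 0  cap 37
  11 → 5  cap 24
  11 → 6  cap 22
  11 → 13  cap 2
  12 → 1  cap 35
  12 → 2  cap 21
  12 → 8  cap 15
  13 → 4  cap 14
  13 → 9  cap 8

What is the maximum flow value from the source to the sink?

Maximum flow value: 64

augment #1: 7→0→4 bottleneck 7, total now 7
augment #2: 7→8→4 bottleneck 4, total now 11
augment #3: 7→13→4 bottleneck 14, total now 25
augment #4: 7→10→6→4 bottleneck 5, total now 30
augment #5: 7→11→0→4 bottleneck 11, total now 41
augment #6: 7→13→9→4 bottleneck 8, total now 49
augment #7: 7→10→12→8→4 bottleneck 13, total now 62
augment #8: 7→10→12→8→9→4 bottleneck 2, total now 64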